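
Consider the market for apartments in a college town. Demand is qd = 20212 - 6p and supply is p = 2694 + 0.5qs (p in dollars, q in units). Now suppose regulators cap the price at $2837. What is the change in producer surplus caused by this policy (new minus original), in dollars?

-235587

Rearranging supply gives qs = 2p - 5388. Without the control the market clears where 20212 - 6p = 2p - 5388, i.e. p* = 3200 and q* = 1012.
The ceiling of 2837 is below the equilibrium price 3200, so it binds.
At p = 2837: qd = 20212 - 6·2837 = 3190 and qs = 2·2837 - 5388 = 286.
Producer surplus without the control is ½ · (3200 - 2694) · 1012 = 256036.
With the ceiling, producers sell 286 units at 2837, so PS = ½ · (2837 - 2694) · 286 = 20449.
Change in producer surplus = 20449 - 256036 = -235587.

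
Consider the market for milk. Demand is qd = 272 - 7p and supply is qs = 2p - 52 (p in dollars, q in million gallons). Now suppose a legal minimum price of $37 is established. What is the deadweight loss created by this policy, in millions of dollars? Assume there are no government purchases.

Setting quantity demanded equal to quantity supplied, 272 - 7p = 2p - 52, gives p* = 36 and q* = 20.
Since 37 > 36, the floor is binding.
At p = 37: qd = 272 - 7·37 = 13 and qs = 2·37 - 52 = 22.
Quantity traded falls to 13. At q = 13 the demand price is (272 - 13)/7 = 37 and the supply price is (52 + 13)/2 = 32.5.
Deadweight loss = ½ · (37 - 32.5) · (20 - 13) = ½ · 4.5 · 7 = 15.75.

15.75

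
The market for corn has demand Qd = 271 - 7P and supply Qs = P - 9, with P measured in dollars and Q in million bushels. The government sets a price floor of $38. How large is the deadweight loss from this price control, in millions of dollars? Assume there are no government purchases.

Setting quantity demanded equal to quantity supplied, 271 - 7P = P - 9, gives P* = 35 and Q* = 26.
The floor of 38 is above the equilibrium price 35, so it binds.
At P = 38: Qd = 271 - 7·38 = 5 and Qs = 38 - 9 = 29.
Quantity traded falls to 5. At Q = 5 the demand price is (271 - 5)/7 = 38 and the supply price is 9 + 5 = 14.
Deadweight loss = ½ · (38 - 14) · (26 - 5) = ½ · 24 · 21 = 252.

252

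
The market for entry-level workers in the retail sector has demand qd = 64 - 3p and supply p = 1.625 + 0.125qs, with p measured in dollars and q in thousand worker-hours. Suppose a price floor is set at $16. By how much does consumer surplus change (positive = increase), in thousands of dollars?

-265.5

Rearranging supply gives qs = 8p - 13. Setting quantity demanded equal to quantity supplied, 64 - 3p = 8p - 13, gives p* = 7 and q* = 43.
The floor of 16 is above the equilibrium price 7, so it binds.
At p = 16: qd = 64 - 3·16 = 16 and qs = 8·16 - 13 = 115.
Consumer surplus without the control is ½ · (64/3 - 7) · 43 = 1849/6.
With the floor, consumers buy 16 units at 16, so CS = ½ · (64/3 - 16) · 16 = 128/3.
Change in consumer surplus = 128/3 - 1849/6 = -265.5.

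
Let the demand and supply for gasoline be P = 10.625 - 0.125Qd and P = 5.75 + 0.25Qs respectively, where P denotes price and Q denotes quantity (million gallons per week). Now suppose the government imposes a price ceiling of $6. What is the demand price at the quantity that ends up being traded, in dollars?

Rearranging demand gives Qd = 85 - 8P; rearranging supply gives Qs = 4P - 23. Setting quantity demanded equal to quantity supplied, 85 - 8P = 4P - 23, gives P* = 9 and Q* = 13.
Because the ceiling (6) lies below the market-clearing price, it is binding.
At P = 6: Qd = 85 - 8·6 = 37 and Qs = 4·6 - 23 = 1.
Only 1 units reach the market. On the demand curve, the marginal buyer's willingness to pay at Q = 1 is (85 - 1)/8 = 10.5.

10.5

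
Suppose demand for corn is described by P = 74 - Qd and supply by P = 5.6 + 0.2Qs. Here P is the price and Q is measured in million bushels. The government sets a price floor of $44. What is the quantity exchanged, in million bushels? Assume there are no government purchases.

Rearranging demand gives Qd = 74 - P; rearranging supply gives Qs = 5P - 28. In a free market, 74 - P = 5P - 28 gives the equilibrium P* = 17, Q* = 57.
Because the floor (44) lies above the market-clearing price, it is binding.
At P = 44: Qd = 74 - 44 = 30 and Qs = 5·44 - 28 = 192.
The quantity actually transacted is the short side, demand: 30.

30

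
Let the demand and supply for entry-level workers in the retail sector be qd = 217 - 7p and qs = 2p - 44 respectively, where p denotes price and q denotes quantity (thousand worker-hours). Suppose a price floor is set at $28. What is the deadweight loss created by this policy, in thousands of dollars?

Without the control the market clears where 217 - 7p = 2p - 44, i.e. p* = 29 and q* = 14.
The floor of 28 is below the equilibrium price 29, so it is not binding; the market clears at p* = 29, q* = 14.
Since the control does not bind, no trades are prevented and deadweight loss is zero.

0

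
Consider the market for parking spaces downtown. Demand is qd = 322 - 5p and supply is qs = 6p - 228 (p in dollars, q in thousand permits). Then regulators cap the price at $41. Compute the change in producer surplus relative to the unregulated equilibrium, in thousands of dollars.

-405

Equilibrium: 322 - 5p = 6p - 228, so 550 = 11p and p* = 50, q* = 72.
Because the ceiling (41) lies below the market-clearing price, it is binding.
At p = 41: qd = 322 - 5·41 = 117 and qs = 6·41 - 228 = 18.
Producer surplus without the control is ½ · (50 - 38) · 72 = 432.
With the ceiling, producers sell 18 units at 41, so PS = ½ · (41 - 38) · 18 = 27.
Change in producer surplus = 27 - 432 = -405.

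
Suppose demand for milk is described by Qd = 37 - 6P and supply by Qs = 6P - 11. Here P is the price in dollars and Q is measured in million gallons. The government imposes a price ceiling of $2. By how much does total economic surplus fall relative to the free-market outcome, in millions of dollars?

24

In a free market, 37 - 6P = 6P - 11 gives the equilibrium P* = 4, Q* = 13.
Because the ceiling (2) lies below the market-clearing price, it is binding.
At P = 2: Qd = 37 - 6·2 = 25 and Qs = 6·2 - 11 = 1.
Quantity traded falls to 1. At Q = 1 the demand price is (37 - 1)/6 = 6 and the supply price is (11 + 1)/6 = 2.
Deadweight loss = ½ · (6 - 2) · (13 - 1) = ½ · 4 · 12 = 24.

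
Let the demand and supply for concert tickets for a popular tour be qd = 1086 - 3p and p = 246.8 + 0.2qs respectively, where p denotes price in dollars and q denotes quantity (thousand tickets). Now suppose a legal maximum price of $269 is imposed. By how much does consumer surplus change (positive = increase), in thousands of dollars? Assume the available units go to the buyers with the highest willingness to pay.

Rearranging supply gives qs = 5p - 1234. Setting quantity demanded equal to quantity supplied, 1086 - 3p = 5p - 1234, gives p* = 290 and q* = 216.
The ceiling of 269 is below the equilibrium price 290, so it binds.
At p = 269: qd = 1086 - 3·269 = 279 and qs = 5·269 - 1234 = 111.
Consumer surplus without the control is ½ · (362 - 290) · 216 = 7776.
With the ceiling, 111 units are sold at 269 (assume they go to the highest-value buyers). The demand price at q = 111 is 325, so CS = ½ · [(362 - 269) + (325 - 269)] · 111 = 8269.5.
Change in consumer surplus = 8269.5 - 7776 = 493.5.

493.5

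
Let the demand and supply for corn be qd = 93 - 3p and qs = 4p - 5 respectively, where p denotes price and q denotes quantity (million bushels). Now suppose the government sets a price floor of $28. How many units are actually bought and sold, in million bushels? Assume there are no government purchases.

9

Equilibrium: 93 - 3p = 4p - 5, so 98 = 7p and p* = 14, q* = 51.
The floor of 28 is above the equilibrium price 14, so it binds.
At p = 28: qd = 93 - 3·28 = 9 and qs = 4·28 - 5 = 107.
The quantity actually transacted is the short side, demand: 9.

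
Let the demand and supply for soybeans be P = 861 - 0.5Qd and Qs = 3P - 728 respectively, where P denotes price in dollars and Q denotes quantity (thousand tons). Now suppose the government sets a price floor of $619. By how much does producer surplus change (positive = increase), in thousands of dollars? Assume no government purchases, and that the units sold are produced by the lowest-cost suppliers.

Rearranging demand gives Qd = 1722 - 2P. Setting quantity demanded equal to quantity supplied, 1722 - 2P = 3P - 728, gives P* = 490 and Q* = 742.
Because the floor (619) lies above the market-clearing price, it is binding.
At P = 619: Qd = 1722 - 2·619 = 484 and Qs = 3·619 - 728 = 1129.
Producer surplus without the control is ½ · (490 - 728/3) · 742 = 275282/3.
With the floor, 484 units are sold at 619. The supply price at Q = 484 is 404, so PS = ½ · [(619 - 728/3) + (619 - 404)] · 484 = 429308/3.
Change in producer surplus = 429308/3 - 275282/3 = 51342.

51342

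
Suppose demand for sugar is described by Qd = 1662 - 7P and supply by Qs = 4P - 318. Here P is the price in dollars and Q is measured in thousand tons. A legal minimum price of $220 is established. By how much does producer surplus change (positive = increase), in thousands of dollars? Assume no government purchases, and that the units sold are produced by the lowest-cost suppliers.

-4920

Without the control the market clears where 1662 - 7P = 4P - 318, i.e. P* = 180 and Q* = 402.
Since 220 > 180, the floor is binding.
At P = 220: Qd = 1662 - 7·220 = 122 and Qs = 4·220 - 318 = 562.
Producer surplus without the control is ½ · (180 - 79.5) · 402 = 20200.5.
With the floor, 122 units are sold at 220. The supply price at Q = 122 is 110, so PS = ½ · [(220 - 79.5) + (220 - 110)] · 122 = 15280.5.
Change in producer surplus = 15280.5 - 20200.5 = -4920.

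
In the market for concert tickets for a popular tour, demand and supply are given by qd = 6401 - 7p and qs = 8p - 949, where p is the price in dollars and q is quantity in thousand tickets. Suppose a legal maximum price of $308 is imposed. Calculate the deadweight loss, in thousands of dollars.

283920

Equilibrium: 6401 - 7p = 8p - 949, so 7350 = 15p and p* = 490, q* = 2971.
The ceiling of 308 is below the equilibrium price 490, so it binds.
At p = 308: qd = 6401 - 7·308 = 4245 and qs = 8·308 - 949 = 1515.
Quantity traded falls to 1515. At q = 1515 the demand price is (6401 - 1515)/7 = 698 and the supply price is (949 + 1515)/8 = 308.
Deadweight loss = ½ · (698 - 308) · (2971 - 1515) = ½ · 390 · 1456 = 283920.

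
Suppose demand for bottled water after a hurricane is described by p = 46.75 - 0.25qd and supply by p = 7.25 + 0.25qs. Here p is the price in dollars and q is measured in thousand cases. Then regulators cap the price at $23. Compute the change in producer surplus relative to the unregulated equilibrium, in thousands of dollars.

-284

Rearranging demand gives qd = 187 - 4p; rearranging supply gives qs = 4p - 29. In a free market, 187 - 4p = 4p - 29 gives the equilibrium p* = 27, q* = 79.
Since 23 < 27, the ceiling is binding.
At p = 23: qd = 187 - 4·23 = 95 and qs = 4·23 - 29 = 63.
Producer surplus without the control is ½ · (27 - 7.25) · 79 = 780.125.
With the ceiling, producers sell 63 units at 23, so PS = ½ · (23 - 7.25) · 63 = 496.125.
Change in producer surplus = 496.125 - 780.125 = -284.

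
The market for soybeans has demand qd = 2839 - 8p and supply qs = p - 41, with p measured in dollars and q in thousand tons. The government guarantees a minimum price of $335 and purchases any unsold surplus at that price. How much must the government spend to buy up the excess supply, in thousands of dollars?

45225

Setting quantity demanded equal to quantity supplied, 2839 - 8p = p - 41, gives p* = 320 and q* = 279.
The floor of 335 is above the equilibrium price 320, so it binds.
At p = 335: qd = 2839 - 8·335 = 159 and qs = 335 - 41 = 294.
Surplus = qs - qd = 135.
Government expenditure = surplus × support price = 135 × 335 = 45225.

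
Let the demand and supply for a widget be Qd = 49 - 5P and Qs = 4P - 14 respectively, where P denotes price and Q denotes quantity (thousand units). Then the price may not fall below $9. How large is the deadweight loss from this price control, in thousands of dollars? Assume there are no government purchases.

22.5

Without the control the market clears where 49 - 5P = 4P - 14, i.e. P* = 7 and Q* = 14.
Since 9 > 7, the floor is binding.
At P = 9: Qd = 49 - 5·9 = 4 and Qs = 4·9 - 14 = 22.
Quantity traded falls to 4. At Q = 4 the demand price is (49 - 4)/5 = 9 and the supply price is (14 + 4)/4 = 4.5.
Deadweight loss = ½ · (9 - 4.5) · (14 - 4) = ½ · 4.5 · 10 = 22.5.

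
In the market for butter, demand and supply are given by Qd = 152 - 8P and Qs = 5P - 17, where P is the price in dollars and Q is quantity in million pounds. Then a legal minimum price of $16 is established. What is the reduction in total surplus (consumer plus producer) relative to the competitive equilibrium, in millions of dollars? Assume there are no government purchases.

Setting quantity demanded equal to quantity supplied, 152 - 8P = 5P - 17, gives P* = 13 and Q* = 48.
Since 16 > 13, the floor is binding.
At P = 16: Qd = 152 - 8·16 = 24 and Qs = 5·16 - 17 = 63.
Quantity traded falls to 24. At Q = 24 the demand price is (152 - 24)/8 = 16 and the supply price is (17 + 24)/5 = 8.2.
Deadweight loss = ½ · (16 - 8.2) · (48 - 24) = ½ · 7.8 · 24 = 93.6.

93.6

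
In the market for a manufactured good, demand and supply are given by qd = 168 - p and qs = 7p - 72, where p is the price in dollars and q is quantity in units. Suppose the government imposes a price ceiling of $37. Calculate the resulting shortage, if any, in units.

0

In a free market, 168 - p = 7p - 72 gives the equilibrium p* = 30, q* = 138.
Since 37 is above p* = 30, the ceiling does not bind and the free-market outcome prevails.
Since the control does not bind, there is no shortage.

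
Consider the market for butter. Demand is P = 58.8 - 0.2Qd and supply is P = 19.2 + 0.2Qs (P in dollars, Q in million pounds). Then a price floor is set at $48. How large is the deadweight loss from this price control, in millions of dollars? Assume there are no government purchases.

405

Rearranging demand gives Qd = 294 - 5P; rearranging supply gives Qs = 5P - 96. Equilibrium: 294 - 5P = 5P - 96, so 390 = 10P and P* = 39, Q* = 99.
Because the floor (48) lies above the market-clearing price, it is binding.
At P = 48: Qd = 294 - 5·48 = 54 and Qs = 5·48 - 96 = 144.
Quantity traded falls to 54. At Q = 54 the demand price is (294 - 54)/5 = 48 and the supply price is (96 + 54)/5 = 30.
Deadweight loss = ½ · (48 - 30) · (99 - 54) = ½ · 18 · 45 = 405.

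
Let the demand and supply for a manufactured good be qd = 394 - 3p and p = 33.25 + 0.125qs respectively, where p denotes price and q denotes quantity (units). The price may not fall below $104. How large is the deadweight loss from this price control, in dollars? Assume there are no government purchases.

3993

Rearranging supply gives qs = 8p - 266. Setting quantity demanded equal to quantity supplied, 394 - 3p = 8p - 266, gives p* = 60 and q* = 214.
The floor of 104 is above the equilibrium price 60, so it binds.
At p = 104: qd = 394 - 3·104 = 82 and qs = 8·104 - 266 = 566.
Quantity traded falls to 82. At q = 82 the demand price is (394 - 82)/3 = 104 and the supply price is (266 + 82)/8 = 43.5.
Deadweight loss = ½ · (104 - 43.5) · (214 - 82) = ½ · 60.5 · 132 = 3993.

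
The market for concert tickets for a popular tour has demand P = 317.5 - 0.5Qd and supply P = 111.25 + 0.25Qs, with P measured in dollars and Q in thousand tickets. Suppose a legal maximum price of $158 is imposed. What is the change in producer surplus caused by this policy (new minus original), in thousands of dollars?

Rearranging demand gives Qd = 635 - 2P; rearranging supply gives Qs = 4P - 445. Setting quantity demanded equal to quantity supplied, 635 - 2P = 4P - 445, gives P* = 180 and Q* = 275.
Since 158 < 180, the ceiling is binding.
At P = 158: Qd = 635 - 2·158 = 319 and Qs = 4·158 - 445 = 187.
Producer surplus without the control is ½ · (180 - 111.25) · 275 = 9453.125.
With the ceiling, producers sell 187 units at 158, so PS = ½ · (158 - 111.25) · 187 = 4371.125.
Change in producer surplus = 4371.125 - 9453.125 = -5082.

-5082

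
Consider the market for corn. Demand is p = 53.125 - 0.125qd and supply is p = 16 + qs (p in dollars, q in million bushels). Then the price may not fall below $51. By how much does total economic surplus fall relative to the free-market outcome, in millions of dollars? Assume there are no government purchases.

Rearranging demand gives qd = 425 - 8p; rearranging supply gives qs = p - 16. Equilibrium: 425 - 8p = p - 16, so 441 = 9p and p* = 49, q* = 33.
Since 51 > 49, the floor is binding.
At p = 51: qd = 425 - 8·51 = 17 and qs = 51 - 16 = 35.
Quantity traded falls to 17. At q = 17 the demand price is (425 - 17)/8 = 51 and the supply price is 16 + 17 = 33.
Deadweight loss = ½ · (51 - 33) · (33 - 17) = ½ · 18 · 16 = 144.

144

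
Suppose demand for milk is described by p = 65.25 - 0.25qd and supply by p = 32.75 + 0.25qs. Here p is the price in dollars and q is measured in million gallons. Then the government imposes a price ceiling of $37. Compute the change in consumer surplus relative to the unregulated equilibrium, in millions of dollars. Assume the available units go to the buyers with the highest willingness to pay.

Rearranging demand gives qd = 261 - 4p; rearranging supply gives qs = 4p - 131. In a free market, 261 - 4p = 4p - 131 gives the equilibrium p* = 49, q* = 65.
Since 37 < 49, the ceiling is binding.
At p = 37: qd = 261 - 4·37 = 113 and qs = 4·37 - 131 = 17.
Consumer surplus without the control is ½ · (65.25 - 49) · 65 = 528.125.
With the ceiling, 17 units are sold at 37 (assume they go to the highest-value buyers). The demand price at q = 17 is 61, so CS = ½ · [(65.25 - 37) + (61 - 37)] · 17 = 444.125.
Change in consumer surplus = 444.125 - 528.125 = -84.

-84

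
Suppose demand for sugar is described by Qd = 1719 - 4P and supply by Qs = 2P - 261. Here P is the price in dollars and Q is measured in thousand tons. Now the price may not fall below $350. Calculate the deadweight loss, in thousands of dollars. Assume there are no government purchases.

Setting quantity demanded equal to quantity supplied, 1719 - 4P = 2P - 261, gives P* = 330 and Q* = 399.
The floor of 350 is above the equilibrium price 330, so it binds.
At P = 350: Qd = 1719 - 4·350 = 319 and Qs = 2·350 - 261 = 439.
Quantity traded falls to 319. At Q = 319 the demand price is (1719 - 319)/4 = 350 and the supply price is (261 + 319)/2 = 290.
Deadweight loss = ½ · (350 - 290) · (399 - 319) = ½ · 60 · 80 = 2400.

2400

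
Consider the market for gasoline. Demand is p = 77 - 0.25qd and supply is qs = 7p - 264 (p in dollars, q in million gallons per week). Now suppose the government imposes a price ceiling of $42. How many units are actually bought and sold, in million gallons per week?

Rearranging demand gives qd = 308 - 4p. Without the control the market clears where 308 - 4p = 7p - 264, i.e. p* = 52 and q* = 100.
Since 42 < 52, the ceiling is binding.
At p = 42: qd = 308 - 4·42 = 140 and qs = 7·42 - 264 = 30.
The quantity actually transacted is the short side, supply: 30.

30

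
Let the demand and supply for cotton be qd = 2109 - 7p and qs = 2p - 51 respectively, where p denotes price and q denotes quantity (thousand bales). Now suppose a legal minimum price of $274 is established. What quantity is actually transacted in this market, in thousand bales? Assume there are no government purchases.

Equilibrium: 2109 - 7p = 2p - 51, so 2160 = 9p and p* = 240, q* = 429.
Since 274 > 240, the floor is binding.
At p = 274: qd = 2109 - 7·274 = 191 and qs = 2·274 - 51 = 497.
The quantity actually transacted is the short side, demand: 191.

191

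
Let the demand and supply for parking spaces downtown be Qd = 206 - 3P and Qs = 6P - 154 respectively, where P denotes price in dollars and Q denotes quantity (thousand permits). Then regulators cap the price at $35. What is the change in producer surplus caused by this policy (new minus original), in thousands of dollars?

-355

Without the control the market clears where 206 - 3P = 6P - 154, i.e. P* = 40 and Q* = 86.
The ceiling of 35 is below the equilibrium price 40, so it binds.
At P = 35: Qd = 206 - 3·35 = 101 and Qs = 6·35 - 154 = 56.
Producer surplus without the control is ½ · (40 - 77/3) · 86 = 1849/3.
With the ceiling, producers sell 56 units at 35, so PS = ½ · (35 - 77/3) · 56 = 784/3.
Change in producer surplus = 784/3 - 1849/3 = -355.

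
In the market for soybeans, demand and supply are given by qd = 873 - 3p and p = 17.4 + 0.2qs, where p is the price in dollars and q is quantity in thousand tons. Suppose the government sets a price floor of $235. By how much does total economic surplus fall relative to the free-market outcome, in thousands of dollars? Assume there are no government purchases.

31740

Rearranging supply gives qs = 5p - 87. Equilibrium: 873 - 3p = 5p - 87, so 960 = 8p and p* = 120, q* = 513.
The floor of 235 is above the equilibrium price 120, so it binds.
At p = 235: qd = 873 - 3·235 = 168 and qs = 5·235 - 87 = 1088.
Quantity traded falls to 168. At q = 168 the demand price is (873 - 168)/3 = 235 and the supply price is (87 + 168)/5 = 51.
Deadweight loss = ½ · (235 - 51) · (513 - 168) = ½ · 184 · 345 = 31740.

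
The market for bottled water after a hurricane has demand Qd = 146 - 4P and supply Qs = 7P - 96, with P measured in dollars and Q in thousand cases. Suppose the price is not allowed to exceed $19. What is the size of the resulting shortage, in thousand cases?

33

Equilibrium: 146 - 4P = 7P - 96, so 242 = 11P and P* = 22, Q* = 58.
Since 19 < 22, the ceiling is binding.
At P = 19: Qd = 146 - 4·19 = 70 and Qs = 7·19 - 96 = 37.
Shortage = Qd - Qs = 70 - 37 = 33.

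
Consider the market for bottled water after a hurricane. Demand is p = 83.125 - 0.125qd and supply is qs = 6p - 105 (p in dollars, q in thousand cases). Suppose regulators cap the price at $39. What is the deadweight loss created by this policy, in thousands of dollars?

1344

Rearranging demand gives qd = 665 - 8p. Equilibrium: 665 - 8p = 6p - 105, so 770 = 14p and p* = 55, q* = 225.
Because the ceiling (39) lies below the market-clearing price, it is binding.
At p = 39: qd = 665 - 8·39 = 353 and qs = 6·39 - 105 = 129.
Quantity traded falls to 129. At q = 129 the demand price is (665 - 129)/8 = 67 and the supply price is (105 + 129)/6 = 39.
Deadweight loss = ½ · (67 - 39) · (225 - 129) = ½ · 28 · 96 = 1344.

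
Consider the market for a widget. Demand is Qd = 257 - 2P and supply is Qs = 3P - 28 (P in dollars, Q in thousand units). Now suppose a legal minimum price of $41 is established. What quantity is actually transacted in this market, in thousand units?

In a free market, 257 - 2P = 3P - 28 gives the equilibrium P* = 57, Q* = 143.
The floor of 41 is below the equilibrium price 57, so it is not binding; the market clears at P* = 57, Q* = 143.

143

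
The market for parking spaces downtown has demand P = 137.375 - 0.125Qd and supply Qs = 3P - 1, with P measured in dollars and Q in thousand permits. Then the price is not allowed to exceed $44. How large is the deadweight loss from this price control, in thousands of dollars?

Rearranging demand gives Qd = 1099 - 8P. Equilibrium: 1099 - 8P = 3P - 1, so 1100 = 11P and P* = 100, Q* = 299.
Since 44 < 100, the ceiling is binding.
At P = 44: Qd = 1099 - 8·44 = 747 and Qs = 3·44 - 1 = 131.
Quantity traded falls to 131. At Q = 131 the demand price is (1099 - 131)/8 = 121 and the supply price is (1 + 131)/3 = 44.
Deadweight loss = ½ · (121 - 44) · (299 - 131) = ½ · 77 · 168 = 6468.

6468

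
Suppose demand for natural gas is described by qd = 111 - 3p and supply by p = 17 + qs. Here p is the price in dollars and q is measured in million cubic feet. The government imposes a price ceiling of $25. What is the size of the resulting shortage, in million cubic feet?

28

Rearranging supply gives qs = p - 17. Without the control the market clears where 111 - 3p = p - 17, i.e. p* = 32 and q* = 15.
Since 25 < 32, the ceiling is binding.
At p = 25: qd = 111 - 3·25 = 36 and qs = 25 - 17 = 8.
Shortage = qd - qs = 36 - 8 = 28.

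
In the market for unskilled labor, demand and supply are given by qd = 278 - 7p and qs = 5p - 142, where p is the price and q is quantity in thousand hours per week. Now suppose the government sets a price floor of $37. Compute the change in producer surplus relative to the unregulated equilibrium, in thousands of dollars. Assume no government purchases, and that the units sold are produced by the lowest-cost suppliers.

18.4

Without the control the market clears where 278 - 7p = 5p - 142, i.e. p* = 35 and q* = 33.
Because the floor (37) lies above the market-clearing price, it is binding.
At p = 37: qd = 278 - 7·37 = 19 and qs = 5·37 - 142 = 43.
Producer surplus without the control is ½ · (35 - 28.4) · 33 = 108.9.
With the floor, 19 units are sold at 37. The supply price at q = 19 is 32.2, so PS = ½ · [(37 - 28.4) + (37 - 32.2)] · 19 = 127.3.
Change in producer surplus = 127.3 - 108.9 = 18.4.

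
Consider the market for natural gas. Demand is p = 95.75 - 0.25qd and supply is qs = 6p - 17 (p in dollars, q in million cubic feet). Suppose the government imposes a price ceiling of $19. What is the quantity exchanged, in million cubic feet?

97

Rearranging demand gives qd = 383 - 4p. Without the control the market clears where 383 - 4p = 6p - 17, i.e. p* = 40 and q* = 223.
The ceiling of 19 is below the equilibrium price 40, so it binds.
At p = 19: qd = 383 - 4·19 = 307 and qs = 6·19 - 17 = 97.
The quantity actually transacted is the short side, supply: 97.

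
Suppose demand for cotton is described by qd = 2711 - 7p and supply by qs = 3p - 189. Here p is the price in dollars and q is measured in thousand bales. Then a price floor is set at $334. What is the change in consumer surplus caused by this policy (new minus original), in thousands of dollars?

Equilibrium: 2711 - 7p = 3p - 189, so 2900 = 10p and p* = 290, q* = 681.
Since 334 > 290, the floor is binding.
At p = 334: qd = 2711 - 7·334 = 373 and qs = 3·334 - 189 = 813.
Consumer surplus without the control is ½ · (2711/7 - 290) · 681 = 463761/14.
With the floor, consumers buy 373 units at 334, so CS = ½ · (2711/7 - 334) · 373 = 139129/14.
Change in consumer surplus = 139129/14 - 463761/14 = -23188.

-23188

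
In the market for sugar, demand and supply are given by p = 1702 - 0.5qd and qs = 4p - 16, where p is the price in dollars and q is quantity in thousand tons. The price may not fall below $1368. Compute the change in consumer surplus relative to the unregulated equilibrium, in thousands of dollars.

-1169868

Rearranging demand gives qd = 3404 - 2p. In a free market, 3404 - 2p = 4p - 16 gives the equilibrium p* = 570, q* = 2264.
Since 1368 > 570, the floor is binding.
At p = 1368: qd = 3404 - 2·1368 = 668 and qs = 4·1368 - 16 = 5456.
Consumer surplus without the control is ½ · (1702 - 570) · 2264 = 1281424.
With the floor, consumers buy 668 units at 1368, so CS = ½ · (1702 - 1368) · 668 = 111556.
Change in consumer surplus = 111556 - 1281424 = -1169868.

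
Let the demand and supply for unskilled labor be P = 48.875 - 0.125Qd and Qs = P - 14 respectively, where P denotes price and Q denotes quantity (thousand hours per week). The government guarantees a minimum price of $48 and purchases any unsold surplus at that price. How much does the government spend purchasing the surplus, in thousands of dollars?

1296

Rearranging demand gives Qd = 391 - 8P. Equilibrium: 391 - 8P = P - 14, so 405 = 9P and P* = 45, Q* = 31.
Because the floor (48) lies above the market-clearing price, it is binding.
At P = 48: Qd = 391 - 8·48 = 7 and Qs = 48 - 14 = 34.
Surplus = Qs - Qd = 27.
Government expenditure = surplus × support price = 27 × 48 = 1296.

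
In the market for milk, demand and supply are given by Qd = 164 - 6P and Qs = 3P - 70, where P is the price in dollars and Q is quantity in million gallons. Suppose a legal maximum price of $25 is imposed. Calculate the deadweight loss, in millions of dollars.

2.25

Without the control the market clears where 164 - 6P = 3P - 70, i.e. P* = 26 and Q* = 8.
Since 25 < 26, the ceiling is binding.
At P = 25: Qd = 164 - 6·25 = 14 and Qs = 3·25 - 70 = 5.
Quantity traded falls to 5. At Q = 5 the demand price is (164 - 5)/6 = 26.5 and the supply price is (70 + 5)/3 = 25.
Deadweight loss = ½ · (26.5 - 25) · (8 - 5) = ½ · 1.5 · 3 = 2.25.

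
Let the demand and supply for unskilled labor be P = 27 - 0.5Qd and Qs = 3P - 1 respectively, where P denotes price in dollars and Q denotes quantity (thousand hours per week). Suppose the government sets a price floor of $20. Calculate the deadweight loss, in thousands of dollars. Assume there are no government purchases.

135

Rearranging demand gives Qd = 54 - 2P. In a free market, 54 - 2P = 3P - 1 gives the equilibrium P* = 11, Q* = 32.
Because the floor (20) lies above the market-clearing price, it is binding.
At P = 20: Qd = 54 - 2·20 = 14 and Qs = 3·20 - 1 = 59.
Quantity traded falls to 14. At Q = 14 the demand price is (54 - 14)/2 = 20 and the supply price is (1 + 14)/3 = 5.
Deadweight loss = ½ · (20 - 5) · (32 - 14) = ½ · 15 · 18 = 135.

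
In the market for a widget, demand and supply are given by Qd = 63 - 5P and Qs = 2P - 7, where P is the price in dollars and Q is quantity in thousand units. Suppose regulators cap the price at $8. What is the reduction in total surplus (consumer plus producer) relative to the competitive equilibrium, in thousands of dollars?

5.6

Without the control the market clears where 63 - 5P = 2P - 7, i.e. P* = 10 and Q* = 13.
The ceiling of 8 is below the equilibrium price 10, so it binds.
At P = 8: Qd = 63 - 5·8 = 23 and Qs = 2·8 - 7 = 9.
Quantity traded falls to 9. At Q = 9 the demand price is (63 - 9)/5 = 10.8 and the supply price is (7 + 9)/2 = 8.
Deadweight loss = ½ · (10.8 - 8) · (13 - 9) = ½ · 2.8 · 4 = 5.6.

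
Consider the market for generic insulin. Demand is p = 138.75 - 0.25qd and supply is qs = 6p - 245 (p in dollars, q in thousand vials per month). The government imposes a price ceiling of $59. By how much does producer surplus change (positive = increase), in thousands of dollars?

Rearranging demand gives qd = 555 - 4p. Setting quantity demanded equal to quantity supplied, 555 - 4p = 6p - 245, gives p* = 80 and q* = 235.
Since 59 < 80, the ceiling is binding.
At p = 59: qd = 555 - 4·59 = 319 and qs = 6·59 - 245 = 109.
Producer surplus without the control is ½ · (80 - 245/6) · 235 = 55225/12.
With the ceiling, producers sell 109 units at 59, so PS = ½ · (59 - 245/6) · 109 = 11881/12.
Change in producer surplus = 11881/12 - 55225/12 = -3612.

-3612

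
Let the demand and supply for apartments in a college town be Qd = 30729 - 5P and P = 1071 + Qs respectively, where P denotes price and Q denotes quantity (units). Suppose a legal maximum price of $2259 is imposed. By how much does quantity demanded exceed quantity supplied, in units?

18246

Rearranging supply gives Qs = P - 1071. Equilibrium: 30729 - 5P = P - 1071, so 31800 = 6P and P* = 5300, Q* = 4229.
The ceiling of 2259 is below the equilibrium price 5300, so it binds.
At P = 2259: Qd = 30729 - 5·2259 = 19434 and Qs = 2259 - 1071 = 1188.
Shortage = Qd - Qs = 19434 - 1188 = 18246.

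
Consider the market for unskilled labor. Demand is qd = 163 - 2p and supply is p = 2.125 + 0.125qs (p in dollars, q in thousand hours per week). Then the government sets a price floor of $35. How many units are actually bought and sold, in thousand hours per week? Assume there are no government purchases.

Rearranging supply gives qs = 8p - 17. Without the control the market clears where 163 - 2p = 8p - 17, i.e. p* = 18 and q* = 127.
Since 35 > 18, the floor is binding.
At p = 35: qd = 163 - 2·35 = 93 and qs = 8·35 - 17 = 263.
The quantity actually transacted is the short side, demand: 93.

93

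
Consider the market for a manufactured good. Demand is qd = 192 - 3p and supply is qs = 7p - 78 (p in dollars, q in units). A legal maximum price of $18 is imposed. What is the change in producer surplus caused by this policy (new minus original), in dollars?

-715.5

Without the control the market clears where 192 - 3p = 7p - 78, i.e. p* = 27 and q* = 111.
Since 18 < 27, the ceiling is binding.
At p = 18: qd = 192 - 3·18 = 138 and qs = 7·18 - 78 = 48.
Producer surplus without the control is ½ · (27 - 78/7) · 111 = 12321/14.
With the ceiling, producers sell 48 units at 18, so PS = ½ · (18 - 78/7) · 48 = 1152/7.
Change in producer surplus = 1152/7 - 12321/14 = -715.5.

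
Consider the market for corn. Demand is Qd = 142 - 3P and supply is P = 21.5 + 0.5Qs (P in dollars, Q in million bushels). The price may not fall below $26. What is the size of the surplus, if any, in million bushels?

Rearranging supply gives Qs = 2P - 43. Without the control the market clears where 142 - 3P = 2P - 43, i.e. P* = 37 and Q* = 31.
Since 26 is below P* = 37, the floor does not bind and the free-market outcome prevails.
Since the control does not bind, there is no surplus.

0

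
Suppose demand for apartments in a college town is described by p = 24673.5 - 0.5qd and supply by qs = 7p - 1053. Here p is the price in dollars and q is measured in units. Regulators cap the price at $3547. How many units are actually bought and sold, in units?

23776

Rearranging demand gives qd = 49347 - 2p. Equilibrium: 49347 - 2p = 7p - 1053, so 50400 = 9p and p* = 5600, q* = 38147.
Since 3547 < 5600, the ceiling is binding.
At p = 3547: qd = 49347 - 2·3547 = 42253 and qs = 7·3547 - 1053 = 23776.
The quantity actually transacted is the short side, supply: 23776.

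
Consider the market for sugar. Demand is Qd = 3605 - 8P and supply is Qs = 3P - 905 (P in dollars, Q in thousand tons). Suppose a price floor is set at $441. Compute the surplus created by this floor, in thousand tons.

341

Setting quantity demanded equal to quantity supplied, 3605 - 8P = 3P - 905, gives P* = 410 and Q* = 325.
Because the floor (441) lies above the market-clearing price, it is binding.
At P = 441: Qd = 3605 - 8·441 = 77 and Qs = 3·441 - 905 = 418.
Surplus = Qs - Qd = 418 - 77 = 341.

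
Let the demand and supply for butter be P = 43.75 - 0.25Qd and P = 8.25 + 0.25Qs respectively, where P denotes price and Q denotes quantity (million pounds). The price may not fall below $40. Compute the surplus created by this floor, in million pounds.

112

Rearranging demand gives Qd = 175 - 4P; rearranging supply gives Qs = 4P - 33. Setting quantity demanded equal to quantity supplied, 175 - 4P = 4P - 33, gives P* = 26 and Q* = 71.
Since 40 > 26, the floor is binding.
At P = 40: Qd = 175 - 4·40 = 15 and Qs = 4·40 - 33 = 127.
Surplus = Qs - Qd = 127 - 15 = 112.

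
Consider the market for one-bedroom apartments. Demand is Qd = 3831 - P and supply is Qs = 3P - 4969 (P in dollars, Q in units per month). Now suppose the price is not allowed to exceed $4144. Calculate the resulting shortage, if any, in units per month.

Setting quantity demanded equal to quantity supplied, 3831 - P = 3P - 4969, gives P* = 2200 and Q* = 1631.
Since 4144 is above P* = 2200, the ceiling does not bind and the free-market outcome prevails.
Since the control does not bind, there is no shortage.

0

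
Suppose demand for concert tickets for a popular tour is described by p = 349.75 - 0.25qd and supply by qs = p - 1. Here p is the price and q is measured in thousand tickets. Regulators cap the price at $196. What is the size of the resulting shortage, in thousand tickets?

420

Rearranging demand gives qd = 1399 - 4p. Setting quantity demanded equal to quantity supplied, 1399 - 4p = p - 1, gives p* = 280 and q* = 279.
Since 196 < 280, the ceiling is binding.
At p = 196: qd = 1399 - 4·196 = 615 and qs = 196 - 1 = 195.
Shortage = qd - qs = 615 - 195 = 420.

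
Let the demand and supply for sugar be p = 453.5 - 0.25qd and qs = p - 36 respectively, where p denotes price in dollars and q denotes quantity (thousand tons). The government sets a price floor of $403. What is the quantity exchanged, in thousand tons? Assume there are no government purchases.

Rearranging demand gives qd = 1814 - 4p. In a free market, 1814 - 4p = p - 36 gives the equilibrium p* = 370, q* = 334.
The floor of 403 is above the equilibrium price 370, so it binds.
At p = 403: qd = 1814 - 4·403 = 202 and qs = 403 - 36 = 367.
The quantity actually transacted is the short side, demand: 202.

202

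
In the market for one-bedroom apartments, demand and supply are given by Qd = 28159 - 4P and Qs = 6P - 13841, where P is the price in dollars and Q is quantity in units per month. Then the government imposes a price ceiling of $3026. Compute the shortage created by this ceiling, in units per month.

11740

Equilibrium: 28159 - 4P = 6P - 13841, so 42000 = 10P and P* = 4200, Q* = 11359.
Since 3026 < 4200, the ceiling is binding.
At P = 3026: Qd = 28159 - 4·3026 = 16055 and Qs = 6·3026 - 13841 = 4315.
Shortage = Qd - Qs = 16055 - 4315 = 11740.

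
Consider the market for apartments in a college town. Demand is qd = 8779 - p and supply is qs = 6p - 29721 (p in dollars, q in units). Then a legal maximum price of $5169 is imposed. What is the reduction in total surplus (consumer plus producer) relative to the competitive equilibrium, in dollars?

2300781

Without the control the market clears where 8779 - p = 6p - 29721, i.e. p* = 5500 and q* = 3279.
The ceiling of 5169 is below the equilibrium price 5500, so it binds.
At p = 5169: qd = 8779 - 5169 = 3610 and qs = 6·5169 - 29721 = 1293.
Quantity traded falls to 1293. At q = 1293 the demand price is 8779 - 1293 = 7486 and the supply price is (29721 + 1293)/6 = 5169.
Deadweight loss = ½ · (7486 - 5169) · (3279 - 1293) = ½ · 2317 · 1986 = 2300781.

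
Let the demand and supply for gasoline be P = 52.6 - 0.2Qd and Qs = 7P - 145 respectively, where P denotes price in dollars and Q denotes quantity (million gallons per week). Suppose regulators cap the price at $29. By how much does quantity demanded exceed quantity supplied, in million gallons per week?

Rearranging demand gives Qd = 263 - 5P. Without the control the market clears where 263 - 5P = 7P - 145, i.e. P* = 34 and Q* = 93.
The ceiling of 29 is below the equilibrium price 34, so it binds.
At P = 29: Qd = 263 - 5·29 = 118 and Qs = 7·29 - 145 = 58.
Shortage = Qd - Qs = 118 - 58 = 60.

60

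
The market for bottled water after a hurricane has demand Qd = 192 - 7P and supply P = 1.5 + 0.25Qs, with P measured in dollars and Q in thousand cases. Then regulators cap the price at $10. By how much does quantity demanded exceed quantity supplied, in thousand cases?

88

Rearranging supply gives Qs = 4P - 6. Without the control the market clears where 192 - 7P = 4P - 6, i.e. P* = 18 and Q* = 66.
Since 10 < 18, the ceiling is binding.
At P = 10: Qd = 192 - 7·10 = 122 and Qs = 4·10 - 6 = 34.
Shortage = Qd - Qs = 122 - 34 = 88.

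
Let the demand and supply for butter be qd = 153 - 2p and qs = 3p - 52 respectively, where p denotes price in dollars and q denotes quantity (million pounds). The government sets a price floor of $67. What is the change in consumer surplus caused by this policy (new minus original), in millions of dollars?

-1170

Setting quantity demanded equal to quantity supplied, 153 - 2p = 3p - 52, gives p* = 41 and q* = 71.
The floor of 67 is above the equilibrium price 41, so it binds.
At p = 67: qd = 153 - 2·67 = 19 and qs = 3·67 - 52 = 149.
Consumer surplus without the control is ½ · (76.5 - 41) · 71 = 1260.25.
With the floor, consumers buy 19 units at 67, so CS = ½ · (76.5 - 67) · 19 = 90.25.
Change in consumer surplus = 90.25 - 1260.25 = -1170.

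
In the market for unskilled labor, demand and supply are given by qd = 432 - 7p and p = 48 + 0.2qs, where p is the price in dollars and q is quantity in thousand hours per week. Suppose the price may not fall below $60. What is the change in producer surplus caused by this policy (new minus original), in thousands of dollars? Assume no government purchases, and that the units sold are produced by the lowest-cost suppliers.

-30.4

Rearranging supply gives qs = 5p - 240. Equilibrium: 432 - 7p = 5p - 240, so 672 = 12p and p* = 56, q* = 40.
Because the floor (60) lies above the market-clearing price, it is binding.
At p = 60: qd = 432 - 7·60 = 12 and qs = 5·60 - 240 = 60.
Producer surplus without the control is ½ · (56 - 48) · 40 = 160.
With the floor, 12 units are sold at 60. The supply price at q = 12 is 50.4, so PS = ½ · [(60 - 48) + (60 - 50.4)] · 12 = 129.6.
Change in producer surplus = 129.6 - 160 = -30.4.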